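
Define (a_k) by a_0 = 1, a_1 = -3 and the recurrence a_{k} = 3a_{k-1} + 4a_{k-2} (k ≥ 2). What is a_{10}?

The ordinary generating function has denominator 1 - 3z - 4z^2.
Iterating the recurrence: a_0,…,a_{10} = 1, -3, -5, -27, -101, -411, -1637, -6555, -26213, -104859, -419429.

-419429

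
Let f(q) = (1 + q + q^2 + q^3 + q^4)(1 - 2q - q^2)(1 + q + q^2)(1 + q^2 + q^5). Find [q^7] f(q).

(1 + q + q^2 + q^3 + q^4) has coefficients 1,1,1,1,1 for degrees 0…4.
(1 - 2q - q^2) has coefficients 1,-2,-1,0,0,0,0,0 for degrees 0…7.
Multiplying by (1 + q + q^2) gives running coefficients 1,-1,-2,-3,-1,0,0,0 for degrees 0…7.
Finally multiplying by (1 + q^2 + q^5), the product of all factors after the first has coefficients 1,-1,-1,-4,-3,-2,-2,-2 for degrees 0…7.
[q^7] = 1·(-2) + 1·(-2) + 1·(-2) + 1·(-3) + 1·(-4) = -13.

-13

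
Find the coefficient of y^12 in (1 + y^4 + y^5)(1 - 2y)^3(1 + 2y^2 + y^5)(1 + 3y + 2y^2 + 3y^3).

7

(1 + y^4 + y^5) has coefficients 1,0,0,0,1,1 for degrees 0…5.
(1 - 2y)^3 has coefficients 1,-6,12,-8,0,0,0,0,0,0,0,0,0 for degrees 0…12.
Multiplying by (1 + 2y^2 + y^5) gives running coefficients 1,-6,14,-20,24,-15,-6,12,-8,0,0,0,0 for degrees 0…12.
Finally multiplying by (1 + 3y + 2y^2 + 3y^3), the product of all factors after the first has coefficients 1,-3,-2,13,-26,59,-63,36,-29,-18,20,-24,0 for degrees 0…12.
[y^12] = 1·0 + 1·(-29) + 1·36 = 7.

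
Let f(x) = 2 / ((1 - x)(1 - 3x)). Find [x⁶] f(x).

Partial fractions give a closed form: a_n = (-1)·1^n + (3)·3^n.
At n = 6: a_6 = 2186.

2186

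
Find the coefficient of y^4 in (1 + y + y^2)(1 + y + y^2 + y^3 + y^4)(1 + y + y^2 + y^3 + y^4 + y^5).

12

(1 + y + y^2) has coefficients 1,1,1 for degrees 0…2.
(1 + y + y^2 + y^3 + y^4) has coefficients 1,1,1,1,1 for degrees 0…4.
Finally multiplying by (1 + y + y^2 + y^3 + y^4 + y^5), the product of all factors after the first has coefficients 1,2,3,4,5 for degrees 0…4.
[y^4] = 1·5 + 1·4 + 1·3 = 12.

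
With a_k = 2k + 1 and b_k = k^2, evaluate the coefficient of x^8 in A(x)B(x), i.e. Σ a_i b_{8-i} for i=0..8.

876

The convolution is the x^8 coefficient of A(x)B(x).
Σ = 1·64 + 3·49 + 5·36 + 7·25 + 9·16 + 11·9 + 13·4 + 15·1 + 17·0 = 876.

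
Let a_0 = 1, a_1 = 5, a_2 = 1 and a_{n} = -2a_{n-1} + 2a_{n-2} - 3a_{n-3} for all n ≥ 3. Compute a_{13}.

The ordinary generating function has denominator 1 + 2y - 2y^2 + 3y^3.
Iterating the recurrence: a_0,…,a_{13} = 1, 5, 1, 5, -23, 53, -167, 509, -1511, 4541, -13631, 40877, -122639, 367925.

367925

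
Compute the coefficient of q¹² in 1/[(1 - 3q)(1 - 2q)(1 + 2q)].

953317

The denominator gives the recurrence a_n = 3a_(n−1) + 4a_(n−2) − 12a_(n−3) for n ≥ 3; the numerator fixes a_0 = 1, a_1 = 3, a_2 = 13.
Iterating: 1, 3, 13, 39, 133, 399, 1261, 3783, 11605, 34815, 105469, 316407, 953317, so a_12 = 953317.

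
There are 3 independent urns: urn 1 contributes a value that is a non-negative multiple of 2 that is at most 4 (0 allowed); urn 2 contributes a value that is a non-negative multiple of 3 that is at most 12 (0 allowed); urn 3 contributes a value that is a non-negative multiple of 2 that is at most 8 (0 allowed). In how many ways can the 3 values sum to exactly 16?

The generating function for the choices is (1 + y² + y⁴)·(1 + y³ + y⁶ + y⁹ + y¹²)·(1 + y² + y⁴ + y⁶ + y⁸); the count is [y¹⁶].
(1 + y² + y⁴) has coefficients 1,0,1,0,1 for degrees 0…4.
(1 + y³ + y⁶ + y⁹ + y¹²) has coefficients 1,0,0,1,0,0,1,0,0,1,0,0,1,0,0,0,0 for degrees 0…16.
Finally multiplying by (1 + y² + y⁴ + y⁶ + y⁸), the product of all factors after the first has coefficients 1,0,1,1,1,1,2,1,2,2,1,2,2,1,2,1,1 for degrees 0…16.
[y¹⁶] = 1·1 + 1·2 + 1·2 = 5.

5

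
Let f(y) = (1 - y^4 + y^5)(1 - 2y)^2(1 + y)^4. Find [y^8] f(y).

-13

(1 - y^4 + y^5) has coefficients 1,0,0,0,-1,1 for degrees 0…5.
(1 - 2y)^2 has coefficients 1,-4,4,0,0,0,0,0,0 for degrees 0…8.
Finally multiplying by (1 + y)^4, the product of all factors after the first has coefficients 1,0,-6,-4,9,12,4,0,0 for degrees 0…8.
[y^8] = 1·0 − 1·9 + 1·(-4) = -13.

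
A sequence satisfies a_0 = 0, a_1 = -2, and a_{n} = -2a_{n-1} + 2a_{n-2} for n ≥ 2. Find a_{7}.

-656

The ordinary generating function has denominator 1 + 2y - 2y^2.
Iterating the recurrence: a_0,…,a_{7} = 0, -2, 4, -12, 32, -88, 240, -656.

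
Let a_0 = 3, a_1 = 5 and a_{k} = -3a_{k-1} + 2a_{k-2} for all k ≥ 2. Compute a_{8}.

The ordinary generating function has denominator 1 + 3q - 2q^2.
Iterating the recurrence: a_0,…,a_{8} = 3, 5, -9, 37, -129, 461, -1641, 5845, -20817.

-20817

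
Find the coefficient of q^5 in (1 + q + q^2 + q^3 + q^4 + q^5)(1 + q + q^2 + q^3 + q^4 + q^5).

6

(1 + q + q^2 + q^3 + q^4 + q^5) has coefficients 1,1,1,1,1,1 for degrees 0…5.
(1 + q + q^2 + q^3 + q^4 + q^5) has coefficients 1,1,1,1,1,1 for degrees 0…5.
[q^5] = 1·1 + 1·1 + 1·1 + 1·1 + 1·1 + 1·1 = 6.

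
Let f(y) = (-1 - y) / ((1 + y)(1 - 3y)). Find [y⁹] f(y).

-19683

The denominator gives the recurrence a_n = 2a_(n−1) + 3a_(n−2) for n ≥ 2; the numerator fixes a_0 = -1, a_1 = -3.
Iterating: -1, -3, -9, -27, -81, -243, -729, -2187, -6561, -19683, so a_9 = -19683.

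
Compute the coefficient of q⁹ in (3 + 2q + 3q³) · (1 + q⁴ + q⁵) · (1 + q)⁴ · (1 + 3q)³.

3409

(3 + 2q + 3q³) has coefficients 3,2,0,3 for degrees 0…3.
(1 + q⁴ + q⁵) has coefficients 1,0,0,0,1,1,0,0,0,0 for degrees 0…9.
Multiplying by (1 + q)⁴ gives running coefficients 1,4,6,4,2,5,10,10,5,1 for degrees 0…9.
Finally multiplying by (1 + 3q)³, the product of all factors after the first has coefficients 1,13,69,193,308,293,217,289,500,586 for degrees 0…9.
[q⁹] = 3·586 + 2·500 + 3·217 = 3409.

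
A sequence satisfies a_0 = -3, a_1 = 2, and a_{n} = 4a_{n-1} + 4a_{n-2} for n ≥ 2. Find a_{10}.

-590848

The ordinary generating function has denominator 1 - 4x - 4x^2.
Iterating the recurrence: a_0,…,a_{10} = -3, 2, -4, -8, -48, -224, -1088, -5248, -25344, -122368, -590848.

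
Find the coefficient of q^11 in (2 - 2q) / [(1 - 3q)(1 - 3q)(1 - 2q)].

7448366

The denominator gives the recurrence a_n = 8a_(n−1) − 21a_(n−2) + 18a_(n−3) for n ≥ 3; the numerator fixes a_0 = 2, a_1 = 14, a_2 = 70.
Iterating: 2, 14, 70, 302, 1198, 4502, 16294, 57374, 197854, 671270, 2247958, 7448366, so a_11 = 7448366.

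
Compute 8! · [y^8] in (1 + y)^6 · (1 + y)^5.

The EGF product rule gives c_8 = Σ_{k_1+k_2=8} C(8; k_1,k_2) · ∏ g_i(k_i), where (1+y)^6 gives the falling factorial (6)_k; (1+y)^5 gives the falling factorial (5)_k.
g_1(k) for k = 0…8: 1, 6, 30, 120, 360, 720, 720, 0, 0.
g_2(k) for k = 0…8: 1, 5, 20, 60, 120, 120, 0, 0, 0.
c_8 = Σ_k C(8,k)·g_1(k)·g_2(8−k) = 56·120·120 + 70·360·120 + 56·720·60 + 28·720·20 = 806400 + 3024000 + 2419200 + 403200 = 6652800.

6652800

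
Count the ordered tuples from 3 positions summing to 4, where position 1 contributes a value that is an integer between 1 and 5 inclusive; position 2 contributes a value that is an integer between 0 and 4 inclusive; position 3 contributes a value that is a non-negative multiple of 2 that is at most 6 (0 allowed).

6

The generating function for the choices is (t + t² + t³ + t⁴ + t⁵)·(1 + t + t² + t³ + t⁴)·(1 + t² + t⁴ + t⁶); the count is [t⁴].
(t + t² + t³ + t⁴ + t⁵) has coefficients 0,1,1,1,1 for degrees 0…4.
(1 + t + t² + t³ + t⁴) has coefficients 1,1,1,1,1 for degrees 0…4.
Finally multiplying by (1 + t² + t⁴ + t⁶), the product of all factors after the first has coefficients 1,1,2,2,3 for degrees 0…4.
[t⁴] = 1·2 + 1·2 + 1·1 + 1·1 = 6.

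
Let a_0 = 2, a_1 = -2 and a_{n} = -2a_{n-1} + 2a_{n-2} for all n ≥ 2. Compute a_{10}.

23168

The ordinary generating function has denominator 1 + 2z - 2z^2.
Iterating the recurrence: a_0,…,a_{10} = 2, -2, 8, -20, 56, -152, 416, -1136, 3104, -8480, 23168.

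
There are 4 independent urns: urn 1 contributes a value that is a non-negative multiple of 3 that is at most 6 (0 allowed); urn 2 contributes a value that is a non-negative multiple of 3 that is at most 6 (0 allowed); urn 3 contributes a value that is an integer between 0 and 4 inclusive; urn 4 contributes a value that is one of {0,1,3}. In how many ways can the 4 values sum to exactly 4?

7

The generating function for the choices is (1 + z³ + z⁶)·(1 + z³ + z⁶)·(1 + z + z² + z³ + z⁴)·(1 + z + z³); the count is [z⁴].
(1 + z³ + z⁶) has coefficients 1,0,0,1,0 for degrees 0…4.
(1 + z³ + z⁶) has coefficients 1,0,0,1,0 for degrees 0…4.
Multiplying by (1 + z + z² + z³ + z⁴) gives running coefficients 1,1,1,2,2 for degrees 0…4.
Finally multiplying by (1 + z + z³), the product of all factors after the first has coefficients 1,2,2,4,5 for degrees 0…4.
[z⁴] = 1·5 + 1·2 = 7.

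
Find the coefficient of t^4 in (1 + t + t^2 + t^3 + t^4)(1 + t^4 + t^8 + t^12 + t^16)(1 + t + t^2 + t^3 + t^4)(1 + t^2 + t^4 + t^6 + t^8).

(1 + t + t^2 + t^3 + t^4) has coefficients 1,1,1,1,1 for degrees 0…4.
(1 + t^4 + t^8 + t^12 + t^16) has coefficients 1,0,0,0,1 for degrees 0…4.
Multiplying by (1 + t + t^2 + t^3 + t^4) gives running coefficients 1,1,1,1,2 for degrees 0…4.
Finally multiplying by (1 + t^2 + t^4 + t^6 + t^8), the product of all factors after the first has coefficients 1,1,2,2,4 for degrees 0…4.
[t^4] = 1·4 + 1·2 + 1·2 + 1·1 + 1·1 = 10.

10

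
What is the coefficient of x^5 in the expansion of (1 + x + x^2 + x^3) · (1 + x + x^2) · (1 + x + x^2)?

6

(1 + x + x^2 + x^3) has coefficients 1,1,1,1 for degrees 0…3.
(1 + x + x^2) has coefficients 1,1,1,0,0,0 for degrees 0…5.
Finally multiplying by (1 + x + x^2), the product of all factors after the first has coefficients 1,2,3,2,1,0 for degrees 0…5.
[x^5] = 1·0 + 1·1 + 1·2 + 1·3 = 6.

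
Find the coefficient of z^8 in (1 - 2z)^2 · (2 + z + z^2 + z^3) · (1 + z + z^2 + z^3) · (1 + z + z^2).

13

(1 - 2z)^2 has coefficients 1,-4,4 for degrees 0…2.
(2 + z + z^2 + z^3) has coefficients 2,1,1,1,0,0,0,0,0 for degrees 0…8.
Multiplying by (1 + z + z^2 + z^3) gives running coefficients 2,3,4,5,3,2,1,0,0 for degrees 0…8.
Finally multiplying by (1 + z + z^2), the product of all factors after the first has coefficients 2,5,9,12,12,10,6,3,1 for degrees 0…8.
[z^8] = 1·1 − 4·3 + 4·6 = 13.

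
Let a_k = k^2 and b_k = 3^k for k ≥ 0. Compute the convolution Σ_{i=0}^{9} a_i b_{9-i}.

29469

Write out a_i and b_{9-i} for i = 0,…,9 and sum the products.
Σ = 0·19683 + 1·6561 + 4·2187 + 9·729 + 16·243 + 25·81 + 36·27 + 49·9 + 64·3 + 81·1 = 29469.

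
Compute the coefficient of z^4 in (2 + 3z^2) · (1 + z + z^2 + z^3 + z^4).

5

(2 + 3z^2) has coefficients 2,0,3 for degrees 0…2.
(1 + z + z^2 + z^3 + z^4) has coefficients 1,1,1,1,1 for degrees 0…4.
[z^4] = 2·1 + 3·1 = 5.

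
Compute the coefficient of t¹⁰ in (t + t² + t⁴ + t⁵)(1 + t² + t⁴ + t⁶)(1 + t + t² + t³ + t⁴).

8

(t + t² + t⁴ + t⁵) has coefficients 0,1,1,0,1,1 for degrees 0…5.
(1 + t² + t⁴ + t⁶) has coefficients 1,0,1,0,1,0,1,0,0,0,0 for degrees 0…10.
Finally multiplying by (1 + t + t² + t³ + t⁴), the product of all factors after the first has coefficients 1,1,2,2,3,2,3,2,2,1,1 for degrees 0…10.
[t¹⁰] = 1·1 + 1·2 + 1·3 + 1·2 = 8.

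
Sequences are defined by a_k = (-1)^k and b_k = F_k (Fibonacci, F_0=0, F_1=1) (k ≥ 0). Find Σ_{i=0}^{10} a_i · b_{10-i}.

This is [x^10] in the product of the two ordinary generating functions.
Σ = 1·55 − 1·34 + 1·21 − 1·13 + 1·8 − 1·5 + 1·3 − 1·2 + 1·1 − 1·1 + 1·0 = 33.

33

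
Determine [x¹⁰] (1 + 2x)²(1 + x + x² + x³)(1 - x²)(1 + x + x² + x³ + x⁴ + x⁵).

(1 + 2x)² has coefficients 1,4,4 for degrees 0…2.
(1 + x + x² + x³) has coefficients 1,1,1,1,0,0,0,0,0,0,0 for degrees 0…10.
Multiplying by (1 - x²) gives running coefficients 1,1,0,0,-1,-1,0,0,0,0,0 for degrees 0…10.
Finally multiplying by (1 + x + x² + x³ + x⁴ + x⁵), the product of all factors after the first has coefficients 1,2,2,2,1,0,-1,-2,-2,-2,-1 for degrees 0…10.
[x¹⁰] = 1·(-1) + 4·(-2) + 4·(-2) = -17.

-17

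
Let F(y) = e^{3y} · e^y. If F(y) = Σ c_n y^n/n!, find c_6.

4096

The EGF product rule gives c_6 = Σ_{k_1+k_2=6} C(6; k_1,k_2) · ∏ g_i(k_i), where e^{3y} gives (3)^k; e^y gives (1)^k.
g_1(k) for k = 0…6: 1, 3, 9, 27, 81, 243, 729.
g_2(k) for k = 0…6: 1, 1, 1, 1, 1, 1, 1.
c_6 = Σ_k C(6,k)·g_1(k)·g_2(6−k) = 1·1·1 + 6·3·1 + 15·9·1 + 20·27·1 + 15·81·1 + 6·243·1 + 1·729·1 = 1 + 18 + 135 + 540 + 1215 + 1458 + 729 = 4096.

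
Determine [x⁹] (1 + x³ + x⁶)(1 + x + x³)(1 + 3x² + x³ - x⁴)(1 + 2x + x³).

(1 + x³ + x⁶) has coefficients 1,0,0,1,0,0,1 for degrees 0…6.
(1 + x + x³) has coefficients 1,1,0,1,0,0,0,0,0,0 for degrees 0…9.
Multiplying by (1 + 3x² + x³ - x⁴) gives running coefficients 1,1,3,5,0,2,1,-1,0,0 for degrees 0…9.
Finally multiplying by (1 + 2x + x³), the product of all factors after the first has coefficients 1,3,5,12,11,5,10,1,0,1 for degrees 0…9.
[x⁹] = 1·1 + 1·10 + 1·12 = 23.

23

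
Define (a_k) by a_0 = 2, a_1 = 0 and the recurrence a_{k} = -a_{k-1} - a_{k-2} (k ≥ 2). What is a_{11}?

The ordinary generating function has denominator 1 + t + t^2.
Iterating the recurrence: a_0,…,a_{11} = 2, 0, -2, 2, 0, -2, 2, 0, -2, 2, 0, -2.

-2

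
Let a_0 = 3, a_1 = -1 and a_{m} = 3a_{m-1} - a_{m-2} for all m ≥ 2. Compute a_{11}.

-38006

The ordinary generating function has denominator 1 - 3y + y^2.
Iterating the recurrence: a_0,…,a_{11} = 3, -1, -6, -17, -45, -118, -309, -809, -2118, -5545, -14517, -38006.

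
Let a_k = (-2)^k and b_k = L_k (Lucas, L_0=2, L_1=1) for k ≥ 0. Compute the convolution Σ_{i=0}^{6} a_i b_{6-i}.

The convolution is the t^6 coefficient of A(t)B(t).
Σ = 1·18 − 2·11 + 4·7 − 8·4 + 16·3 − 32·1 + 64·2 = 136.

136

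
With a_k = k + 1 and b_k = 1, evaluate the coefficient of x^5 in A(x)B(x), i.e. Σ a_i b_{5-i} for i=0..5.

21

The convolution is the x^5 coefficient of A(x)B(x).
Σ = 1·1 + 2·1 + 3·1 + 4·1 + 5·1 + 6·1 = 21.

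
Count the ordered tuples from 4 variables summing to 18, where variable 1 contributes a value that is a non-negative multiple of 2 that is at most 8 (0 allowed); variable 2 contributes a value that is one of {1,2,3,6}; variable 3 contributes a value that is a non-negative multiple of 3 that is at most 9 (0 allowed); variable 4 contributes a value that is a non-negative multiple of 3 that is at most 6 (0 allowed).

15

The generating function for the choices is (1 + t^2 + t^4 + t^6 + t^8)·(t + t^2 + t^3 + t^6)·(1 + t^3 + t^6 + t^9)·(1 + t^3 + t^6); the count is [t^18].
(1 + t^2 + t^4 + t^6 + t^8) has coefficients 1,0,1,0,1,0,1,0,1 for degrees 0…8.
(t + t^2 + t^3 + t^6) has coefficients 0,1,1,1,0,0,1,0,0,0,0,0,0,0,0,0,0,0,0 for degrees 0…18.
Multiplying by (1 + t^3 + t^6 + t^9) gives running coefficients 0,1,1,1,1,1,2,1,1,2,1,1,2,0,0,1,0,0,0 for degrees 0…18.
Finally multiplying by (1 + t^3 + t^6), the product of all factors after the first has coefficients 0,1,1,1,2,2,3,3,3,5,3,3,6,2,2,5,1,1,3 for degrees 0…18.
[t^18] = 1·3 + 1·1 + 1·2 + 1·6 + 1·3 = 15.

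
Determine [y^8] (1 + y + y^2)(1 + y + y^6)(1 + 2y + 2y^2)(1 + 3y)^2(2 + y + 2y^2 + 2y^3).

(1 + y + y^2) has coefficients 1,1,1 for degrees 0…2.
(1 + y + y^6) has coefficients 1,1,0,0,0,0,1,0,0 for degrees 0…8.
Multiplying by (1 + 2y + 2y^2) gives running coefficients 1,3,4,2,0,0,1,2,2 for degrees 0…8.
Multiplying by (1 + 3y)^2 gives running coefficients 1,9,31,53,48,18,1,8,23 for degrees 0…8.
Finally multiplying by (2 + y + 2y^2 + 2y^3), the product of all factors after the first has coefficients 2,19,73,157,229,252,222,149,92 for degrees 0…8.
[y^8] = 1·92 + 1·149 + 1·222 = 463.

463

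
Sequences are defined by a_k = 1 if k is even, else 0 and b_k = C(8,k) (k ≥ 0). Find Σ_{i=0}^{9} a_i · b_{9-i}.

The convolution is the x^9 coefficient of A(x)B(x).
Σ = 1·0 + 0·1 + 1·8 + 0·28 + 1·56 + 0·70 + 1·56 + 0·28 + 1·8 + 0·1 = 128.

128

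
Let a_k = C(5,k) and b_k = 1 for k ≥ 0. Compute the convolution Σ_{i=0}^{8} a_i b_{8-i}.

The convolution is the t^8 coefficient of A(t)B(t).
Σ = 1·1 + 5·1 + 10·1 + 10·1 + 5·1 + 1·1 + 0·1 + 0·1 + 0·1 = 32.

32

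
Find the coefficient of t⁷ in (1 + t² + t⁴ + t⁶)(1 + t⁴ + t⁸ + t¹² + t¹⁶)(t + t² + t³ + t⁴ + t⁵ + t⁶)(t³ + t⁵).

(1 + t² + t⁴ + t⁶) has coefficients 1,0,1,0,1,0,1 for degrees 0…6.
(1 + t⁴ + t⁸ + t¹² + t¹⁶) has coefficients 1,0,0,0,1,0,0,0 for degrees 0…7.
Multiplying by (t + t² + t³ + t⁴ + t⁵ + t⁶) gives running coefficients 0,1,1,1,1,2,2,1 for degrees 0…7.
Finally multiplying by (t³ + t⁵), the product of all factors after the first has coefficients 0,0,0,0,1,1,2,2 for degrees 0…7.
[t⁷] = 1·2 + 1·1 + 1·0 + 1·0 = 3.

3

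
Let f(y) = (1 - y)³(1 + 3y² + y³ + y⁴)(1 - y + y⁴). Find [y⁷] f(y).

(1 - y)³ has coefficients 1,-3,3,-1 for degrees 0…3.
(1 + 3y² + y³ + y⁴) has coefficients 1,0,3,1,1,0,0,0 for degrees 0…7.
Finally multiplying by (1 - y + y⁴), the product of all factors after the first has coefficients 1,-1,3,-2,1,-1,3,1 for degrees 0…7.
[y⁷] = 1·1 − 3·3 + 3·(-1) − 1·1 = -12.

-12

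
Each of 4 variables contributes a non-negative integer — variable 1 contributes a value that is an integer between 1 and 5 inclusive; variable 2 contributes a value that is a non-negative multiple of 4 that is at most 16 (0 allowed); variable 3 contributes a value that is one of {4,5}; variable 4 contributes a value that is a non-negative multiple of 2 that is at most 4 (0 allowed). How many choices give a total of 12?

The generating function for the choices is (x + x² + x³ + x⁴ + x⁵)·(1 + x⁴ + x⁸ + x¹² + x¹⁶)·(x⁴ + x⁵)·(1 + x² + x⁴); the count is [x¹²].
(x + x² + x³ + x⁴ + x⁵) has coefficients 0,1,1,1,1,1 for degrees 0…5.
(1 + x⁴ + x⁸ + x¹² + x¹⁶) has coefficients 1,0,0,0,1,0,0,0,1,0,0,0,1 for degrees 0…12.
Multiplying by (x⁴ + x⁵) gives running coefficients 0,0,0,0,1,1,0,0,1,1,0,0,1 for degrees 0…12.
Finally multiplying by (1 + x² + x⁴), the product of all factors after the first has coefficients 0,0,0,0,1,1,1,1,2,2,1,1,2 for degrees 0…12.
[x¹²] = 1·1 + 1·1 + 1·2 + 1·2 + 1·1 = 7.

7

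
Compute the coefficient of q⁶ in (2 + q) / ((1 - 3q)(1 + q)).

1276

The denominator gives the recurrence a_n = 2a_(n−1) + 3a_(n−2) for n ≥ 3; the numerator fixes a_0 = 2, a_1 = 5, a_2 = 16.
Iterating: 2, 5, 16, 47, 142, 425, 1276, so a_6 = 1276.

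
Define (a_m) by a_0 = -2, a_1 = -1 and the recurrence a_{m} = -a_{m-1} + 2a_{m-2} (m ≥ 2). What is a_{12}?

The ordinary generating function has denominator 1 + y - 2y^2.
Iterating the recurrence: a_0,…,a_{12} = -2, -1, -3, 1, -7, 9, -23, 41, -87, 169, -343, 681, -1367.

-1367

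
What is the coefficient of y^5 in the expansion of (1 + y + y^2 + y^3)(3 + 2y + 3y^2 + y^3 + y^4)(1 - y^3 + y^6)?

(1 + y + y^2 + y^3) has coefficients 1,1,1,1 for degrees 0…3.
(3 + 2y + 3y^2 + y^3 + y^4) has coefficients 3,2,3,1,1,0 for degrees 0…5.
Finally multiplying by (1 - y^3 + y^6), the product of all factors after the first has coefficients 3,2,3,-2,-1,-3 for degrees 0…5.
[y^5] = 1·(-3) + 1·(-1) + 1·(-2) + 1·3 = -3.

-3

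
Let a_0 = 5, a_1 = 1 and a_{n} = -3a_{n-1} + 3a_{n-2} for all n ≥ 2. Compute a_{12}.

The ordinary generating function has denominator 1 + 3z - 3z^2.
Iterating the recurrence: a_0,…,a_{12} = 5, 1, 12, -33, 135, -504, 1917, -7263, 27540, -104409, 395847, -1500768, 5689845.

5689845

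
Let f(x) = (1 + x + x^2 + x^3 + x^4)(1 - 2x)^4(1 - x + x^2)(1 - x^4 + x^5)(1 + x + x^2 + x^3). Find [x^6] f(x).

-38

(1 + x + x^2 + x^3 + x^4) has coefficients 1,1,1,1,1 for degrees 0…4.
(1 - 2x)^4 has coefficients 1,-8,24,-32,16,0,0 for degrees 0…6.
Multiplying by (1 - x + x^2) gives running coefficients 1,-9,33,-64,72,-48,16 for degrees 0…6.
Multiplying by (1 - x^4 + x^5) gives running coefficients 1,-9,33,-64,71,-38,-26 for degrees 0…6.
Finally multiplying by (1 + x + x^2 + x^3), the product of all factors after the first has coefficients 1,-8,25,-39,31,2,-57 for degrees 0…6.
[x^6] = 1·(-57) + 1·2 + 1·31 + 1·(-39) + 1·25 = -38.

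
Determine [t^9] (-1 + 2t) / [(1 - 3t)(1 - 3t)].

The denominator gives the recurrence a_n = 6a_(n−1) − 9a_(n−2) for n ≥ 2; the numerator fixes a_0 = -1, a_1 = -4.
Iterating: -1, -4, -15, -54, -189, -648, -2187, -7290, -24057, -78732, so a_9 = -78732.

-78732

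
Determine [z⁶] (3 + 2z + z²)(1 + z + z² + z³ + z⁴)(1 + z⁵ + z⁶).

9

(3 + 2z + z²) has coefficients 3,2,1 for degrees 0…2.
(1 + z + z² + z³ + z⁴) has coefficients 1,1,1,1,1,0,0 for degrees 0…6.
Finally multiplying by (1 + z⁵ + z⁶), the product of all factors after the first has coefficients 1,1,1,1,1,1,2 for degrees 0…6.
[z⁶] = 3·2 + 2·1 + 1·1 = 9.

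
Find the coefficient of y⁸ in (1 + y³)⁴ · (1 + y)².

6

(1 + y³)⁴ has coefficients 1,0,0,4,0,0,6,0,0 for degrees 0…8.
(1 + y)² has coefficients 1,2,1,0,0,0,0,0,0 for degrees 0…8.
[y⁸] = 1·0 + 4·0 + 6·1 = 6.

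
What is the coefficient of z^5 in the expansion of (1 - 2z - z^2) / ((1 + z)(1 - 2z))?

-6

The denominator gives the recurrence a_n = a_(n−1) + 2a_(n−2) for n ≥ 3; the numerator fixes a_0 = 1, a_1 = -1, a_2 = 0.
Iterating: 1, -1, 0, -2, -2, -6, so a_5 = -6.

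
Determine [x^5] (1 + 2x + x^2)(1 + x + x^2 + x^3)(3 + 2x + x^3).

13

(1 + 2x + x^2) has coefficients 1,2,1 for degrees 0…2.
(1 + x + x^2 + x^3) has coefficients 1,1,1,1,0,0 for degrees 0…5.
Finally multiplying by (3 + 2x + x^3), the product of all factors after the first has coefficients 3,5,5,6,3,1 for degrees 0…5.
[x^5] = 1·1 + 2·3 + 1·6 = 13.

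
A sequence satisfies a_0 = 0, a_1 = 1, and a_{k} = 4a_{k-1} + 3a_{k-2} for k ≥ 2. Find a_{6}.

The ordinary generating function has denominator 1 - 4t - 3t^2.
Iterating the recurrence: a_0,…,a_{6} = 0, 1, 4, 19, 88, 409, 1900.

1900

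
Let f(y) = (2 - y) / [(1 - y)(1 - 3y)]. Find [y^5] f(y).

607

Partial fractions give a closed form: a_n = (-1/2)·1^n + (5/2)·3^n.
At n = 5: a_5 = 607.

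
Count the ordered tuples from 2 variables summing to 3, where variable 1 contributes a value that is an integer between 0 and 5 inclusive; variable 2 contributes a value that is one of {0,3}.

2

The generating function for the choices is (1 + y + y² + y³ + y⁴ + y⁵)·(1 + y³); the count is [y³].
(1 + y + y² + y³ + y⁴ + y⁵) has coefficients 1,1,1,1 for degrees 0…3.
(1 + y³) has coefficients 1,0,0,1 for degrees 0…3.
[y³] = 1·1 + 1·0 + 1·0 + 1·1 = 2.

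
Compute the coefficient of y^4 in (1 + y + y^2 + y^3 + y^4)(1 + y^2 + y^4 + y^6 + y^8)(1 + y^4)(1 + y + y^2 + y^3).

(1 + y + y^2 + y^3 + y^4) has coefficients 1,1,1,1,1 for degrees 0…4.
(1 + y^2 + y^4 + y^6 + y^8) has coefficients 1,0,1,0,1 for degrees 0…4.
Multiplying by (1 + y^4) gives running coefficients 1,0,1,0,2 for degrees 0…4.
Finally multiplying by (1 + y + y^2 + y^3), the product of all factors after the first has coefficients 1,1,2,2,3 for degrees 0…4.
[y^4] = 1·3 + 1·2 + 1·2 + 1·1 + 1·1 = 9.

9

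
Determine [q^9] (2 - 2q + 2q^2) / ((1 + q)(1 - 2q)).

510

The denominator gives the recurrence a_n = a_(n−1) + 2a_(n−2) for n ≥ 3; the numerator fixes a_0 = 2, a_1 = 0, a_2 = 6.
Iterating: 2, 0, 6, 6, 18, 30, 66, 126, 258, 510, so a_9 = 510.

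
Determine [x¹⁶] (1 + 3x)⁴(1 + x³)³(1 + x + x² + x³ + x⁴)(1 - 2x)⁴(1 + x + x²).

(1 + 3x)⁴ has coefficients 1,12,54,108,81 for degrees 0…4.
(1 + x³)³ has coefficients 1,0,0,3,0,0,3,0,0,1,0,0,0,0,0,0,0 for degrees 0…16.
Multiplying by (1 + x + x² + x³ + x⁴) gives running coefficients 1,1,1,4,4,3,6,6,3,4,4,1,1,1,0,0,0 for degrees 0…16.
Multiplying by (1 - 2x)⁴ gives running coefficients 1,-7,17,-12,-20,51,-34,-34,67,-20,-52,65,9,-47,48,8,-16 for degrees 0…16.
Finally multiplying by (1 + x + x²), the product of all factors after the first has coefficients 1,-6,11,-2,-15,19,-3,-17,-1,13,-5,-7,22,27,10,9,40 for degrees 0…16.
[x¹⁶] = 1·40 + 12·9 + 54·10 + 108·27 + 81·22 = 5386.

5386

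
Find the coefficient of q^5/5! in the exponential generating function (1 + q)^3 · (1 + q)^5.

The EGF product rule gives c_5 = Σ_{k_1+k_2=5} C(5; k_1,k_2) · ∏ g_i(k_i), where (1+q)^3 gives the falling factorial (3)_k; (1+q)^5 gives the falling factorial (5)_k.
g_1(k) for k = 0…5: 1, 3, 6, 6, 0, 0.
g_2(k) for k = 0…5: 1, 5, 20, 60, 120, 120.
c_5 = Σ_k C(5,k)·g_1(k)·g_2(5−k) = 1·1·120 + 5·3·120 + 10·6·60 + 10·6·20 = 120 + 1800 + 3600 + 1200 = 6720.

6720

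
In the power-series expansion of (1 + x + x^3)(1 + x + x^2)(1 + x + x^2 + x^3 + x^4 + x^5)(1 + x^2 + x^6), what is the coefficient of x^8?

17

(1 + x + x^3) has coefficients 1,1,0,1 for degrees 0…3.
(1 + x + x^2) has coefficients 1,1,1,0,0,0,0,0,0 for degrees 0…8.
Multiplying by (1 + x + x^2 + x^3 + x^4 + x^5) gives running coefficients 1,2,3,3,3,3,2,1,0 for degrees 0…8.
Finally multiplying by (1 + x^2 + x^6), the product of all factors after the first has coefficients 1,2,4,5,6,6,6,6,5 for degrees 0…8.
[x^8] = 1·5 + 1·6 + 1·6 = 17.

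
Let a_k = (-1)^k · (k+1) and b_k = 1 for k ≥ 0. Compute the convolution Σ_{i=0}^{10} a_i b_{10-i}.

6

The convolution is the t^10 coefficient of A(t)B(t).
Σ = 1·1 − 2·1 + 3·1 − 4·1 + 5·1 − 6·1 + 7·1 − 8·1 + 9·1 − 10·1 + 11·1 = 6.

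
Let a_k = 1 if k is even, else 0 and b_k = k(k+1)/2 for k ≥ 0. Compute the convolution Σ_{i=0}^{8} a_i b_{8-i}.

70

Write out a_i and b_{8-i} for i = 0,…,8 and sum the products.
Σ = 1·36 + 0·28 + 1·21 + 0·15 + 1·10 + 0·6 + 1·3 + 0·1 + 1·0 = 70.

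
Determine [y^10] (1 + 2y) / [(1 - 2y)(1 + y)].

Partial fractions give a closed form: a_n = (4/3)·2^n + (-1/3)·(-1)^n.
At n = 10: a_10 = 1365.

1365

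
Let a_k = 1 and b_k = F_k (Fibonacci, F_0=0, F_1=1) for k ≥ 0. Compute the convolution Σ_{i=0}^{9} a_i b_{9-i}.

88

The convolution is the x^9 coefficient of A(x)B(x).
Σ = 1·34 + 1·21 + 1·13 + 1·8 + 1·5 + 1·3 + 1·2 + 1·1 + 1·1 + 1·0 = 88.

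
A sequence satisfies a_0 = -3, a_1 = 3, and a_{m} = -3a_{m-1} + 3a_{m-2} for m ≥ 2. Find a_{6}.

-3483

The ordinary generating function has denominator 1 + 3t - 3t^2.
Iterating the recurrence: a_0,…,a_{6} = -3, 3, -18, 63, -243, 918, -3483.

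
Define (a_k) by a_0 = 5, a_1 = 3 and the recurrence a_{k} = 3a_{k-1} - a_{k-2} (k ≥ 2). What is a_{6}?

157

The ordinary generating function has denominator 1 - 3z + z^2.
Iterating the recurrence: a_0,…,a_{6} = 5, 3, 4, 9, 23, 60, 157.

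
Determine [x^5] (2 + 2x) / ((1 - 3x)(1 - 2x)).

Partial fractions give a closed form: a_n = (8)·3^n + (-6)·2^n.
At n = 5: a_5 = 1752.

1752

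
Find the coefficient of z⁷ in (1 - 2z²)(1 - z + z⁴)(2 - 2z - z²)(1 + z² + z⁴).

(1 - 2z²) has coefficients 1,0,-2 for degrees 0…2.
(1 - z + z⁴) has coefficients 1,-1,0,0,1,0,0,0 for degrees 0…7.
Multiplying by (2 - 2z - z²) gives running coefficients 2,-4,1,1,2,-2,-1,0 for degrees 0…7.
Finally multiplying by (1 + z² + z⁴), the product of all factors after the first has coefficients 2,-4,3,-3,5,-5,2,-1 for degrees 0…7.
[z⁷] = 1·(-1) − 2·(-5) = 9.

9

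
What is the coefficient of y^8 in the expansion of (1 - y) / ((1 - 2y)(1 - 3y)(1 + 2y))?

The denominator gives the recurrence a_n = 3a_(n−1) + 4a_(n−2) − 12a_(n−3) for n ≥ 3; the numerator fixes a_0 = 1, a_1 = 2, a_2 = 10.
Iterating: 1, 2, 10, 26, 94, 266, 862, 2522, 7822, so a_8 = 7822.

7822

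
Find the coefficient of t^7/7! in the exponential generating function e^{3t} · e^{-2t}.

The EGF product rule gives c_7 = Σ_{k_1+k_2=7} C(7; k_1,k_2) · ∏ g_i(k_i), where e^{3t} gives (3)^k; e^{-2t} gives (-2)^k.
g_1(k) for k = 0…7: 1, 3, 9, 27, 81, 243, 729, 2187.
g_2(k) for k = 0…7: 1, -2, 4, -8, 16, -32, 64, -128.
c_7 = Σ_k C(7,k)·g_1(k)·g_2(7−k) = 1·1·(-128) + 7·3·64 + 21·9·(-32) + 35·27·16 + 35·81·(-8) + 21·243·4 + 7·729·(-2) + 1·2187·1 = −128 + 1344 − 6048 + 15120 − 22680 + 20412 − 10206 + 2187 = 1.

1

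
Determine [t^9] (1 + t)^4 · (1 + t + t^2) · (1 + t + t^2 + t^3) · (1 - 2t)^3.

-79

(1 + t)^4 has coefficients 1,4,6,4,1 for degrees 0…4.
(1 + t + t^2) has coefficients 1,1,1,0,0,0,0,0,0,0 for degrees 0…9.
Multiplying by (1 + t + t^2 + t^3) gives running coefficients 1,2,3,3,2,1,0,0,0,0 for degrees 0…9.
Finally multiplying by (1 - 2t)^3, the product of all factors after the first has coefficients 1,-4,3,1,4,1,-6,-4,-8,0 for degrees 0…9.
[t^9] = 1·0 + 4·(-8) + 6·(-4) + 4·(-6) + 1·1 = -79.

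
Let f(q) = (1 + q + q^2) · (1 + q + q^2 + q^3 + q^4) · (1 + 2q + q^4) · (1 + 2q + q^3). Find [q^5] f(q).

(1 + q + q^2) has coefficients 1,1,1 for degrees 0…2.
(1 + q + q^2 + q^3 + q^4) has coefficients 1,1,1,1,1,0 for degrees 0…5.
Multiplying by (1 + 2q + q^4) gives running coefficients 1,3,3,3,4,3 for degrees 0…5.
Finally multiplying by (1 + 2q + q^3), the product of all factors after the first has coefficients 1,5,9,10,13,14 for degrees 0…5.
[q^5] = 1·14 + 1·13 + 1·10 = 37.

37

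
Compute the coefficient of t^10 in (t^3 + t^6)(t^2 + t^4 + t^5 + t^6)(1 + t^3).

(t^3 + t^6) has coefficients 0,0,0,1,0,0,1 for degrees 0…6.
(t^2 + t^4 + t^5 + t^6) has coefficients 0,0,1,0,1,1,1,0,0,0,0 for degrees 0…10.
Finally multiplying by (1 + t^3), the product of all factors after the first has coefficients 0,0,1,0,1,2,1,1,1,1,0 for degrees 0…10.
[t^10] = 1·1 + 1·1 = 2.

2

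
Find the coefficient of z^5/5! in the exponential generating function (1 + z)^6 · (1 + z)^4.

30240

The EGF product rule gives c_5 = Σ_{k_1+k_2=5} C(5; k_1,k_2) · ∏ g_i(k_i), where (1+z)^6 gives the falling factorial (6)_k; (1+z)^4 gives the falling factorial (4)_k.
g_1(k) for k = 0…5: 1, 6, 30, 120, 360, 720.
g_2(k) for k = 0…5: 1, 4, 12, 24, 24, 0.
c_5 = Σ_k C(5,k)·g_1(k)·g_2(5−k) = 5·6·24 + 10·30·24 + 10·120·12 + 5·360·4 + 1·720·1 = 720 + 7200 + 14400 + 7200 + 720 = 30240.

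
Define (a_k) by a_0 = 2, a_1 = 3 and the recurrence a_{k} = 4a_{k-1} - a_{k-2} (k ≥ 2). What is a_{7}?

7173

The ordinary generating function has denominator 1 - 4x + x^2.
Iterating the recurrence: a_0,…,a_{7} = 2, 3, 10, 37, 138, 515, 1922, 7173.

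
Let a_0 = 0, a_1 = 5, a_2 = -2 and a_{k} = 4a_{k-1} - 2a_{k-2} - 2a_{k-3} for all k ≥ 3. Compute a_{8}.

-9200

The ordinary generating function has denominator 1 - 4y + 2y^2 + 2y^3.
Iterating the recurrence: a_0,…,a_{8} = 0, 5, -2, -18, -78, -272, -896, -2884, -9200.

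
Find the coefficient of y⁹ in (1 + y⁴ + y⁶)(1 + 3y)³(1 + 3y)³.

(1 + y⁴ + y⁶) has coefficients 1,0,0,0,1,0,1 for degrees 0…6.
(1 + 3y)³ has coefficients 1,9,27,27,0,0,0,0,0,0 for degrees 0…9.
Finally multiplying by (1 + 3y)³, the product of all factors after the first has coefficients 1,18,135,540,1215,1458,729,0,0,0 for degrees 0…9.
[y⁹] = 1·0 + 1·1458 + 1·540 = 1998.

1998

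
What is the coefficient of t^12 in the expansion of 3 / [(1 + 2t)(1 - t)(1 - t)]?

The denominator gives the recurrence a_n = 3a_(n−2) − 2a_(n−3) for n ≥ 3; the numerator fixes a_0 = 3, a_1 = 0, a_2 = 9.
Iterating: 3, 0, 9, -6, 27, -36, 93, -162, 351, -672, 1377, -2718, 5475, so a_12 = 5475.

5475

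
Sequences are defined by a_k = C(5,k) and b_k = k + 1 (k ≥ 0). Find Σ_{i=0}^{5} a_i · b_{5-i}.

The convolution is the x^5 coefficient of A(x)B(x).
Σ = 1·6 + 5·5 + 10·4 + 10·3 + 5·2 + 1·1 = 112.

112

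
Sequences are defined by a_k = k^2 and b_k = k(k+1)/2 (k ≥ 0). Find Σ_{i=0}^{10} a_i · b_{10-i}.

The convolution is the x^10 coefficient of A(x)B(x).
Σ = 0·55 + 1·45 + 4·36 + 9·28 + 16·21 + 25·15 + 36·10 + 49·6 + 64·3 + 81·1 + 100·0 = 2079.

2079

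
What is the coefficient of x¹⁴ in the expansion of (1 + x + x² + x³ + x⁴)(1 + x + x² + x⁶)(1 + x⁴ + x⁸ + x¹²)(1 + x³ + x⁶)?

15

(1 + x + x² + x³ + x⁴) has coefficients 1,1,1,1,1 for degrees 0…4.
(1 + x + x² + x⁶) has coefficients 1,1,1,0,0,0,1,0,0,0,0,0,0,0,0 for degrees 0…14.
Multiplying by (1 + x⁴ + x⁸ + x¹²) gives running coefficients 1,1,1,0,1,1,2,0,1,1,2,0,1,1,2 for degrees 0…14.
Finally multiplying by (1 + x³ + x⁶), the product of all factors after the first has coefficients 1,1,1,1,2,2,3,2,3,3,3,2,4,3,3 for degrees 0…14.
[x¹⁴] = 1·3 + 1·3 + 1·4 + 1·2 + 1·3 = 15.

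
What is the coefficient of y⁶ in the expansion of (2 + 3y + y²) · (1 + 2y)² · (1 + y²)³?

(2 + 3y + y²) has coefficients 2,3,1 for degrees 0…2.
(1 + 2y)² has coefficients 1,4,4,0,0,0,0 for degrees 0…6.
Finally multiplying by (1 + y²)³, the product of all factors after the first has coefficients 1,4,7,12,15,12,13 for degrees 0…6.
[y⁶] = 2·13 + 3·12 + 1·15 = 77.

77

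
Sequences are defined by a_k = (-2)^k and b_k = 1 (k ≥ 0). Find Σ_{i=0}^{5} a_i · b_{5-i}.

-21

This is [x^5] in the product of the two ordinary generating functions.
Σ = 1·1 − 2·1 + 4·1 − 8·1 + 16·1 − 32·1 = -21.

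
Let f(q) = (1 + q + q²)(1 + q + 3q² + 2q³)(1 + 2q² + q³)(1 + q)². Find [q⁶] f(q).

(1 + q + q²) has coefficients 1,1,1 for degrees 0…2.
(1 + q + 3q² + 2q³) has coefficients 1,1,3,2,0,0,0 for degrees 0…6.
Multiplying by (1 + 2q² + q³) gives running coefficients 1,1,5,5,7,7,2 for degrees 0…6.
Finally multiplying by (1 + q)², the product of all factors after the first has coefficients 1,3,8,16,22,26,23 for degrees 0…6.
[q⁶] = 1·23 + 1·26 + 1·22 = 71.

71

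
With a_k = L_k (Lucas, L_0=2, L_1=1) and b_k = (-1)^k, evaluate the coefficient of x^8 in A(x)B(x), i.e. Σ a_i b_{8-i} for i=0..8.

32

Write out a_i and b_{8-i} for i = 0,…,8 and sum the products.
Σ = 2·1 + 1·(-1) + 3·1 + 4·(-1) + 7·1 + 11·(-1) + 18·1 + 29·(-1) + 47·1 = 32.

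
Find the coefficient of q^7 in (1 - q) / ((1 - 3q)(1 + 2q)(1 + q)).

503

Partial fractions give a closed form: a_n = (3/10)·3^n + (6/5)·(-2)^n + (-1/2)·(-1)^n.
At n = 7: a_7 = 503.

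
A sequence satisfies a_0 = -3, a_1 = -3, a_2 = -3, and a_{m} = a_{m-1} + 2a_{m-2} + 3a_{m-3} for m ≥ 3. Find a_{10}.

The ordinary generating function has denominator 1 - z - 2z^2 - 3z^3.
Iterating the recurrence: a_0,…,a_{10} = -3, -3, -3, -18, -33, -78, -198, -453, -1083, -2583, -6108.

-6108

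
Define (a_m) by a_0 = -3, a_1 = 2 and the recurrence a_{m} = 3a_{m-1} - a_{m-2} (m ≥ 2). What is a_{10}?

21282

The ordinary generating function has denominator 1 - 3y + y^2.
Iterating the recurrence: a_0,…,a_{10} = -3, 2, 9, 25, 66, 173, 453, 1186, 3105, 8129, 21282.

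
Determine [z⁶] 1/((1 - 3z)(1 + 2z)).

The denominator gives the recurrence a_n = a_(n−1) + 6a_(n−2) for n ≥ 2; the numerator fixes a_0 = 1, a_1 = 1.
Iterating: 1, 1, 7, 13, 55, 133, 463, so a_6 = 463.

463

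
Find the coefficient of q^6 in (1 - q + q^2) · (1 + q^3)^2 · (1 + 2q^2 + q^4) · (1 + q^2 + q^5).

-2

(1 - q + q^2) has coefficients 1,-1,1 for degrees 0…2.
(1 + q^3)^2 has coefficients 1,0,0,2,0,0,1 for degrees 0…6.
Multiplying by (1 + 2q^2 + q^4) gives running coefficients 1,0,2,2,1,4,1 for degrees 0…6.
Finally multiplying by (1 + q^2 + q^5), the product of all factors after the first has coefficients 1,0,3,2,3,7,2 for degrees 0…6.
[q^6] = 1·2 − 1·7 + 1·3 = -2.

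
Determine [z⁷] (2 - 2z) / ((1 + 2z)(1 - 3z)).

1596

The denominator gives the recurrence a_n = a_(n−1) + 6a_(n−2) for n ≥ 2; the numerator fixes a_0 = 2, a_1 = 0.
Iterating: 2, 0, 12, 12, 84, 156, 660, 1596, so a_7 = 1596.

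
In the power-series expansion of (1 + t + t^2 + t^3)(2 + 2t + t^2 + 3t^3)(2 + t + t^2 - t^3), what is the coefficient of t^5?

17

(1 + t + t^2 + t^3) has coefficients 1,1,1,1 for degrees 0…3.
(2 + 2t + t^2 + 3t^3) has coefficients 2,2,1,3,0,0 for degrees 0…5.
Finally multiplying by (2 + t + t^2 - t^3), the product of all factors after the first has coefficients 4,6,6,7,2,2 for degrees 0…5.
[t^5] = 1·2 + 1·2 + 1·7 + 1·6 = 17.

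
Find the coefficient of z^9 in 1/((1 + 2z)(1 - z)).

-341

The denominator gives the recurrence a_n = −a_(n−1) + 2a_(n−2) for n ≥ 2; the numerator fixes a_0 = 1, a_1 = -1.
Iterating: 1, -1, 3, -5, 11, -21, 43, -85, 171, -341, so a_9 = -341.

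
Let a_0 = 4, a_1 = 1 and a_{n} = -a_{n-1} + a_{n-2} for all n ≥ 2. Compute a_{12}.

The ordinary generating function has denominator 1 + y - y^2.
Iterating the recurrence: a_0,…,a_{12} = 4, 1, 3, -2, 5, -7, 12, -19, 31, -50, 81, -131, 212.

212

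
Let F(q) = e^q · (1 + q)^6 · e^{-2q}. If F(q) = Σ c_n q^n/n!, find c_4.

37

The EGF product rule gives c_4 = Σ_{k_1+k_2+k_3=4} C(4; k_1,k_2,k_3) · ∏ g_i(k_i), where e^q gives (1)^k; (1+q)^6 gives the falling factorial (6)_k; e^{-2q} gives (-2)^k.
g_1(k) for k = 0…4: 1, 1, 1, 1, 1.
g_2(k) for k = 0…4: 1, 6, 30, 120, 360.
g_3(k) for k = 0…4: 1, -2, 4, -8, 16.
First combine the last two factors: h(k) = Σ_j C(k,j)·g_2(j)·g_3(k−j) for k = 0…4: 1, 4, 10, 4, -56.
c_4 = Σ_k C(4,k)·g_1(k)·h(4−k) = 1·1·(-56) + 4·1·4 + 6·1·10 + 4·1·4 + 1·1·1 = −56 + 16 + 60 + 16 + 1 = 37.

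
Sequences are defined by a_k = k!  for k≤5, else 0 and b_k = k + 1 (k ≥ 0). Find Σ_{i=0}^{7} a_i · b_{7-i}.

513

The convolution is the t^7 coefficient of A(t)B(t).
Σ = 1·8 + 1·7 + 2·6 + 6·5 + 24·4 + 120·3 + 0·2 + 0·1 = 513.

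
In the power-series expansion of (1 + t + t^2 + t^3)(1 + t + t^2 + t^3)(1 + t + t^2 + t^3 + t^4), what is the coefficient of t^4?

(1 + t + t^2 + t^3) has coefficients 1,1,1,1 for degrees 0…3.
(1 + t + t^2 + t^3) has coefficients 1,1,1,1,0 for degrees 0…4.
Finally multiplying by (1 + t + t^2 + t^3 + t^4), the product of all factors after the first has coefficients 1,2,3,4,4 for degrees 0…4.
[t^4] = 1·4 + 1·4 + 1·3 + 1·2 = 13.

13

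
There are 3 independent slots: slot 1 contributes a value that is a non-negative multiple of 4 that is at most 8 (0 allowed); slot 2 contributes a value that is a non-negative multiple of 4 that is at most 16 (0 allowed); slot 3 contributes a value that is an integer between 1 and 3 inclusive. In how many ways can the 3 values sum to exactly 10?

The generating function for the choices is (1 + q^4 + q^8)·(1 + q^4 + q^8 + q^12 + q^16)·(q + q^2 + q^3); the count is [q^10].
(1 + q^4 + q^8) has coefficients 1,0,0,0,1,0,0,0,1 for degrees 0…8.
(1 + q^4 + q^8 + q^12 + q^16) has coefficients 1,0,0,0,1,0,0,0,1,0,0 for degrees 0…10.
Finally multiplying by (q + q^2 + q^3), the product of all factors after the first has coefficients 0,1,1,1,0,1,1,1,0,1,1 for degrees 0…10.
[q^10] = 1·1 + 1·1 + 1·1 = 3.

3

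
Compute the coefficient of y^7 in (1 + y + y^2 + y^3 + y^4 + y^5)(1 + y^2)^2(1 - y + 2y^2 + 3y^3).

20

(1 + y + y^2 + y^3 + y^4 + y^5) has coefficients 1,1,1,1,1,1 for degrees 0…5.
(1 + y^2)^2 has coefficients 1,0,2,0,1,0,0,0 for degrees 0…7.
Finally multiplying by (1 - y + 2y^2 + 3y^3), the product of all factors after the first has coefficients 1,-1,4,1,5,5,2,3 for degrees 0…7.
[y^7] = 1·3 + 1·2 + 1·5 + 1·5 + 1·1 + 1·4 = 20.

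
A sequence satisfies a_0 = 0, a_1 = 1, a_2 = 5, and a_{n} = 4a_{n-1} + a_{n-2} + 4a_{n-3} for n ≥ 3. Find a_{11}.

3118965

The ordinary generating function has denominator 1 - 4x - x^2 - 4x^3.
Iterating the recurrence: a_0,…,a_{11} = 0, 1, 5, 21, 93, 413, 1829, 8101, 35885, 158957, 704117, 3118965.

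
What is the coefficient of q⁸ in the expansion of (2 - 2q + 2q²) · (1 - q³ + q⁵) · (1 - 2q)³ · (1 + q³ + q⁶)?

-50

(2 - 2q + 2q²) has coefficients 2,-2,2 for degrees 0…2.
(1 - q³ + q⁵) has coefficients 1,0,0,-1,0,1,0,0,0 for degrees 0…8.
Multiplying by (1 - 2q)³ gives running coefficients 1,-6,12,-9,6,-11,2,12,-8 for degrees 0…8.
Finally multiplying by (1 + q³ + q⁶), the product of all factors after the first has coefficients 1,-6,12,-8,0,1,-6,12,-7 for degrees 0…8.
[q⁸] = 2·(-7) − 2·12 + 2·(-6) = -50.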